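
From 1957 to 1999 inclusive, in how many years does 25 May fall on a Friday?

Track 25 May's weekday year by year (advancing +1, or +2 across a Feb 29):
  1957: Sat  1958: Sun (+1)  1959: Mon (+1)  1960: Wed (+2)  1961: Thu (+1)
  1962: Fri (+1) ✓  1963: Sat (+1)  1964: Mon (+2)  1965: Tue (+1)  1966: Wed (+1)
  1967: Thu (+1)  1968: Sat (+2)  1969: Sun (+1)  1970: Mon (+1)  … (15 more years) …
  1986: Sun (+1)  1987: Mon (+1)  1988: Wed (+2)  1989: Thu (+1)  1990: Fri (+1) ✓
  1991: Sat (+1)  1992: Mon (+2)  1993: Tue (+1)  1994: Wed (+1)  1995: Thu (+1)
  1996: Sat (+2)  1997: Sun (+1)  1998: Mon (+1)  1999: Tue (+1)
Friday years: 1962, 1973, 1979, 1984, 1990 — 5 in total.

5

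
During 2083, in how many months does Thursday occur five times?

A month of length L has five Thursdays iff its first Thursday is on day ≤ L−28 (so day 1–3 in a 31-day month, 1–2 in a 30-day month, day 1 in a leap February).
Checking each month of 2083: Jan starts Fri (31d); Feb starts Mon (28d); Mar starts Mon (31d); Apr starts Thu (30d) ✓; May starts Sat (31d); Jun starts Tue (30d); Jul starts Thu (31d) ✓; Aug starts Sun (31d); Sep starts Wed (30d) ✓; Oct starts Fri (31d); Nov starts Mon (30d); Dec starts Wed (31d) ✓.
Five-Thursday months: April, July, September, December → 4.

4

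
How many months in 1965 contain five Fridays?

A month of length L has five Fridays iff its first Friday is on day ≤ L−28 (so day 1–3 in a 31-day month, 1–2 in a 30-day month, day 1 in a leap February).
Checking each month of 1965: Jan starts Fri (31d) ✓; Feb starts Mon (28d); Mar starts Mon (31d); Apr starts Thu (30d) ✓; May starts Sat (31d); Jun starts Tue (30d); Jul starts Thu (31d) ✓; Aug starts Sun (31d); Sep starts Wed (30d); Oct starts Fri (31d) ✓; Nov starts Mon (30d); Dec starts Wed (31d) ✓.
Five-Friday months: January, April, July, October, December → 5.

5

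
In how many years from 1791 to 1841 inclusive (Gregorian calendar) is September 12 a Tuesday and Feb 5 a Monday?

Check each year's weekday for September 12 and Feb 5:
  1791: Mon/Sat  1792: Wed/Sun  1793: Thu/Tue  1794: Fri/Wed  1795: Sat/Thu  1796: Mon/Fri  1797: Tue/Sun  1798: Wed/Mon  1799: Thu/Tue  1800: Fri/Wed  1801: Sat/Thu  1802: Sun/Fri  1803: Mon/Sat  1804: Wed/Sun  …(23 more)…  1828: Fri/Tue  1829: Sat/Thu  1830: Sun/Fri  1831: Mon/Sat  1832: Wed/Sun  1833: Thu/Tue  1834: Fri/Wed  1835: Sat/Thu  1836: Mon/Fri  1837: Tue/Sun  1838: Wed/Mon  1839: Thu/Tue  1840: Sat/Wed  1841: Sun/Fri
Both conditions hold in: no year — 0.

0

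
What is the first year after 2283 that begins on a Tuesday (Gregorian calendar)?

2284

Jan 1 advances by 2 weekdays after a leap year and by 1 after a common year.
2283: Jan 1 is Monday.
2284: Tuesday (leap)
2284 begins on a Tuesday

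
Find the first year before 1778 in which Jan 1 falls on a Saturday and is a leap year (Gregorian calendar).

Jan 1 advances by 2 weekdays after a leap year and by 1 after a common year.
1778: Jan 1 is Thursday.
1777: Wednesday
1776: Monday (leap)
1775: Sunday
1774: Saturday
1773: Friday
1772: Wednesday (leap)
1771: Tuesday
1770: Monday
1769: Sunday
1768: Friday (leap)
1767: Thursday
1766: Wednesday
1765: Tuesday
1764: Sunday (leap)
1763: Saturday
1762: Friday
1761: Thursday
1760: Tuesday (leap)
1759: Monday
1758: Sunday
1757: Saturday
1756: Thursday (leap)
1755: Wednesday
1754: Tuesday
1753: Monday
1752: Saturday (leap)
1752 begins on a Saturday and is a leap year.

1752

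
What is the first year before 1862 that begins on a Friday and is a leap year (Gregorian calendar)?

Jan 1 advances by 2 weekdays after a leap year and by 1 after a common year.
1862: Jan 1 is Wednesday.
1861: Tuesday
1860: Sunday (leap)
1859: Saturday
1858: Friday
1857: Thursday
1856: Tuesday (leap)
1855: Monday
1854: Sunday
1853: Saturday
1852: Thursday (leap)
1851: Wednesday
1850: Tuesday
1849: Monday
1848: Saturday (leap)
1847: Friday
1846: Thursday
1845: Wednesday
1844: Monday (leap)
1843: Sunday
1842: Saturday
1841: Friday
1840: Wednesday (leap)
1839: Tuesday
1838: Monday
1837: Sunday
1836: Friday (leap)
1836 begins on a Friday and is a leap year.

1836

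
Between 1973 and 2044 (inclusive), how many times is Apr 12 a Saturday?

Track Apr 12's weekday year by year (advancing +1, or +2 across a Feb 29):
  1973: Thu  1974: Fri (+1)  1975: Sat (+1) ✓  1976: Mon (+2)  1977: Tue (+1)
  1978: Wed (+1)  1979: Thu (+1)  1980: Sat (+2) ✓  1981: Sun (+1)  1982: Mon (+1)
  1983: Tue (+1)  1984: Thu (+2)  1985: Fri (+1)  1986: Sat (+1) ✓  … (44 more years) …
  2031: Sat (+1) ✓  2032: Mon (+2)  2033: Tue (+1)  2034: Wed (+1)  2035: Thu (+1)
  2036: Sat (+2) ✓  2037: Sun (+1)  2038: Mon (+1)  2039: Tue (+1)  2040: Thu (+2)
  2041: Fri (+1)  2042: Sat (+1) ✓  2043: Sun (+1)  2044: Tue (+2)
Saturday years: 1975, 1980, 1986, 1997, 2003, 2008, 2014, 2025, 2031, 2036, 2042 — 11 in total.

11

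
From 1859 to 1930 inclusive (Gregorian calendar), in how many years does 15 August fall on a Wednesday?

Track 15 August's weekday year by year (advancing +1, or +2 across a Feb 29):
  1859: Mon  1860: Wed (+2) ✓  1861: Thu (+1)  1862: Fri (+1)  1863: Sat (+1)
  1864: Mon (+2)  1865: Tue (+1)  1866: Wed (+1) ✓  1867: Thu (+1)  1868: Sat (+2)
  1869: Sun (+1)  1870: Mon (+1)  1871: Tue (+1)  1872: Thu (+2)  … (44 more years) …
  1917: Wed (+1) ✓  1918: Thu (+1)  1919: Fri (+1)  1920: Sun (+2)  1921: Mon (+1)
  1922: Tue (+1)  1923: Wed (+1) ✓  1924: Fri (+2)  1925: Sat (+1)  1926: Sun (+1)
  1927: Mon (+1)  1928: Wed (+2) ✓  1929: Thu (+1)  1930: Fri (+1)
Wednesday years: 1860, 1866, 1877, 1883, 1888, 1894, 1900, 1906, 1917, 1923, 1928 — 11 in total.

11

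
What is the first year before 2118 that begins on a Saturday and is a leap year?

Jan 1 advances by 2 weekdays after a leap year and by 1 after a common year.
2118: Jan 1 is Saturday.
2117: Friday
2116: Wednesday (leap)
2115: Tuesday
2114: Monday
2113: Sunday
2112: Friday (leap)
2111: Thursday
2110: Wednesday
2109: Tuesday
2108: Sunday (leap)
2107: Saturday
2106: Friday
2105: Thursday
2104: Tuesday (leap)
2103: Monday
2102: Sunday
2101: Saturday
2100: Friday
2099: Thursday
2098: Wednesday
2097: Tuesday
2096: Sunday (leap)
2095: Saturday
2094: Friday
2093: Thursday
2092: Tuesday (leap)
2091: Monday
2090: Sunday
2089: Saturday
2088: Thursday (leap)
2087: Wednesday
2086: Tuesday
2085: Monday
2084: Saturday (leap)
2084 begins on a Saturday and is a leap year.

2084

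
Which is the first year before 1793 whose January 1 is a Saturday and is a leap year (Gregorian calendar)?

1780

Jan 1 advances by 2 weekdays after a leap year and by 1 after a common year.
1793: Jan 1 is Tuesday.
1792: Sunday (leap)
1791: Saturday
1790: Friday
1789: Thursday
1788: Tuesday (leap)
1787: Monday
1786: Sunday
1785: Saturday
1784: Thursday (leap)
1783: Wednesday
1782: Tuesday
1781: Monday
1780: Saturday (leap)
1780 begins on a Saturday and is a leap year.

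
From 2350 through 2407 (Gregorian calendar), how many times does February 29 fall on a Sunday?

Leap years in 2350–2407: 14 of them.
Feb 29 weekday advances by 5 (mod 7) from one leap year to the next four years later (or differs when a century non-leap intervenes).
Leap-day weekdays: 2352:Fri 2356:Wed 2360:Mon 2364:Sat 2368:Thu 2372:Tue 2376:Sun✓ 2380:Fri 2384:Wed 2388:Mon 2392:Sat 2396:Thu 2400:Tue 2404:Sun✓
Sunday: 2376, 2404 → 2.

2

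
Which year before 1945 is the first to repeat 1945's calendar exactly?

Two years share a calendar iff Jan 1 falls on the same weekday and both are leap or both are common. 1945: Jan 1 is Monday, common year.
1944: Jan 1 Saturday, leap
1943: Jan 1 Friday, common
1942: Jan 1 Thursday, common
1941: Jan 1 Wednesday, common
1940: Jan 1 Monday, leap
1939: Jan 1 Sunday, common
1938: Jan 1 Saturday, common
1937: Jan 1 Friday, common
1936: Jan 1 Wednesday, leap
1935: Jan 1 Tuesday, common
1934: Jan 1 Monday, common
1934 matches on both conditions.

1934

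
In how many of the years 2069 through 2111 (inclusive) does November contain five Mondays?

November has 30 days; it has five Mondays when Monday falls among the first (month-length − 28) days — i.e. when November 1 is one of Monday/Sunday.
November 1 by year: 2069:Fri 2070:Sat 2071:Sun✓ 2072:Tue 2073:Wed 2074:Thu 2075:Fri 2076:Sun✓ 2077:Mon✓ 2078:Tue 2079:Wed 2080:Fri 2081:Sat 2082:Sun✓ 2083:Mon✓ …(13 more)… 2097:Fri 2098:Sat 2099:Sun✓ 2100:Mon✓ 2101:Tue 2102:Wed 2103:Thu 2104:Sat 2105:Sun✓ 2106:Mon✓ 2107:Tue 2108:Thu 2109:Fri 2110:Sat 2111:Sun✓
Years with five Mondays: 2071, 2076, 2077, 2082, 2083, 2088, 2093, 2094, 2099, 2100, 2105, 2106, 2111 → 13.

13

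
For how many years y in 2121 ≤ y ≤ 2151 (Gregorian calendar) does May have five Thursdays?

13

May has 31 days; it has five Thursdays when Thursday falls among the first (month-length − 28) days — i.e. when May 1 is one of Thursday/Wednesday/Tuesday.
May 1 by year: 2121:Thu✓ 2122:Fri 2123:Sat 2124:Mon 2125:Tue✓ 2126:Wed✓ 2127:Thu✓ 2128:Sat 2129:Sun 2130:Mon 2131:Tue✓ 2132:Thu✓ 2133:Fri 2134:Sat 2135:Sun 2136:Tue✓ 2137:Wed✓ 2138:Thu✓ 2139:Fri 2140:Sun 2141:Mon 2142:Tue✓ 2143:Wed✓ 2144:Fri 2145:Sat 2146:Sun 2147:Mon 2148:Wed✓ 2149:Thu✓ 2150:Fri 2151:Sat
Years with five Thursdays: 2121, 2125, 2126, 2127, 2131, 2132, 2136, 2137, 2138, 2142, 2143, 2148, 2149 → 13.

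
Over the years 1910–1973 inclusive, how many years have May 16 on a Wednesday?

Track May 16's weekday year by year (advancing +1, or +2 across a Feb 29):
  1910: Mon  1911: Tue (+1)  1912: Thu (+2)  1913: Fri (+1)  1914: Sat (+1)
  1915: Sun (+1)  1916: Tue (+2)  1917: Wed (+1) ✓  1918: Thu (+1)  1919: Fri (+1)
  1920: Sun (+2)  1921: Mon (+1)  1922: Tue (+1)  1923: Wed (+1) ✓  … (36 more years) …
  1960: Mon (+2)  1961: Tue (+1)  1962: Wed (+1) ✓  1963: Thu (+1)  1964: Sat (+2)
  1965: Sun (+1)  1966: Mon (+1)  1967: Tue (+1)  1968: Thu (+2)  1969: Fri (+1)
  1970: Sat (+1)  1971: Sun (+1)  1972: Tue (+2)  1973: Wed (+1) ✓
Wednesday years: 1917, 1923, 1928, 1934, 1945, 1951, 1956, 1962, 1973 — 9 in total.

9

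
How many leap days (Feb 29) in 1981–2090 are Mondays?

Leap years in 1981–2090: 27 of them.
Feb 29 weekday advances by 5 (mod 7) from one leap year to the next four years later (or differs when a century non-leap intervenes).
Leap-day weekdays: 1984:Wed 1988:Mon✓ 1992:Sat 1996:Thu 2000:Tue 2004:Sun 2008:Fri 2012:Wed 2016:Mon✓ 2020:Sat 2024:Thu 2028:Tue 2032:Sun 2036:Fri 2040:Wed 2044:Mon✓ 2048:Sat 2052:Thu 2056:Tue 2060:Sun 2064:Fri 2068:Wed 2072:Mon✓ 2076:Sat 2080:Thu 2084:Tue 2088:Sun
Monday: 1988, 2016, 2044, 2072 → 4.

4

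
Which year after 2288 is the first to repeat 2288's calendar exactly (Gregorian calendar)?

Two years share a calendar iff Jan 1 falls on the same weekday and both are leap or both are common. 2288: Jan 1 is Sunday, leap year.
2289: Jan 1 Tuesday, common
2290: Jan 1 Wednesday, common
2291: Jan 1 Thursday, common
2292: Jan 1 Friday, leap
2293: Jan 1 Sunday, common
2294: Jan 1 Monday, common
2295: Jan 1 Tuesday, common
2296: Jan 1 Wednesday, leap
2297: Jan 1 Friday, common
2298: Jan 1 Saturday, common
2299: Jan 1 Sunday, common
2300: Jan 1 Monday, common
2301: Jan 1 Tuesday, common
2302: Jan 1 Wednesday, common
2303: Jan 1 Thursday, common
2304: Jan 1 Friday, leap
2305: Jan 1 Sunday, common
2306: Jan 1 Monday, common
2307: Jan 1 Tuesday, common
2308: Jan 1 Wednesday, leap
2309: Jan 1 Friday, common
2310: Jan 1 Saturday, common
2311: Jan 1 Sunday, common
2312: Jan 1 Monday, leap
2313: Jan 1 Wednesday, common
2314: Jan 1 Thursday, common
2315: Jan 1 Friday, common
2316: Jan 1 Saturday, leap
2317: Jan 1 Monday, common
2318: Jan 1 Tuesday, common
2319: Jan 1 Wednesday, common
2320: Jan 1 Thursday, leap
2321: Jan 1 Saturday, common
2322: Jan 1 Sunday, common
2323: Jan 1 Monday, common
2324: Jan 1 Tuesday, leap
2325: Jan 1 Thursday, common
2326: Jan 1 Friday, common
2327: Jan 1 Saturday, common
2328: Jan 1 Sunday, leap
2328 matches on both conditions.

2328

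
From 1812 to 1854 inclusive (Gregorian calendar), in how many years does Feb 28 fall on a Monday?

Track Feb 28's weekday year by year (advancing +1, or +2 across a Feb 29):
  1812: Fri  1813: Sun (+2)  1814: Mon (+1) ✓  1815: Tue (+1)  1816: Wed (+1)
  1817: Fri (+2)  1818: Sat (+1)  1819: Sun (+1)  1820: Mon (+1) ✓  1821: Wed (+2)
  1822: Thu (+1)  1823: Fri (+1)  1824: Sat (+1)  1825: Mon (+2) ✓  … (15 more years) …
  1841: Sun (+2)  1842: Mon (+1) ✓  1843: Tue (+1)  1844: Wed (+1)  1845: Fri (+2)
  1846: Sat (+1)  1847: Sun (+1)  1848: Mon (+1) ✓  1849: Wed (+2)  1850: Thu (+1)
  1851: Fri (+1)  1852: Sat (+1)  1853: Mon (+2) ✓  1854: Tue (+1)
Monday years: 1814, 1820, 1825, 1831, 1842, 1848, 1853 — 7 in total.

7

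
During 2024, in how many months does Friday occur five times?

4

A month of length L has five Fridays iff its first Friday is on day ≤ L−28 (so day 1–3 in a 31-day month, 1–2 in a 30-day month, day 1 in a leap February).
Checking each month of 2024: Jan starts Mon (31d); Feb starts Thu (29d); Mar starts Fri (31d) ✓; Apr starts Mon (30d); May starts Wed (31d) ✓; Jun starts Sat (30d); Jul starts Mon (31d); Aug starts Thu (31d) ✓; Sep starts Sun (30d); Oct starts Tue (31d); Nov starts Fri (30d) ✓; Dec starts Sun (31d).
Five-Friday months: March, May, August, November → 4.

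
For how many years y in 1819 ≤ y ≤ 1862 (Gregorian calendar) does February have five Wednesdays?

2

February has 28 days (29 in leap years); it has five Wednesdays when Wednesday falls among the first (month-length − 28) days — i.e. when February 1 is Wednesday in a leap year (never in a common year).
February 1 by year: 1819:Mon 1820:Tue 1821:Thu 1822:Fri 1823:Sat 1824:Sun 1825:Tue 1826:Wed 1827:Thu 1828:Fri 1829:Sun 1830:Mon 1831:Tue 1832:Wed✓ 1833:Fri …(14 more)… 1848:Tue 1849:Thu 1850:Fri 1851:Sat 1852:Sun 1853:Tue 1854:Wed 1855:Thu 1856:Fri 1857:Sun 1858:Mon 1859:Tue 1860:Wed✓ 1861:Fri 1862:Sat
Years with five Wednesdays: 1832, 1860 → 2.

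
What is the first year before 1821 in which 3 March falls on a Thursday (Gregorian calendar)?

1814

From one year to the next, a fixed date's weekday advances by 1, or by 2 when a Feb 29 lies between the two dates.
1821: March 3 is Saturday.
1820: Friday (−1)
1819: Wednesday (−2)
1818: Tuesday (−1)
1817: Monday (−1)
1816: Sunday (−1)
1815: Friday (−2)
1814: Thursday (−1)
3 March falls on a Thursday in 1814.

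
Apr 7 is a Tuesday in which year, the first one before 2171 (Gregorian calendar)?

2167

From one year to the next, a fixed date's weekday advances by 1, or by 2 when a Feb 29 lies between the two dates.
2171: April 7 is Sunday.
2170: Saturday (−1)
2169: Friday (−1)
2168: Thursday (−1)
2167: Tuesday (−2)
Apr 7 falls on a Tuesday in 2167.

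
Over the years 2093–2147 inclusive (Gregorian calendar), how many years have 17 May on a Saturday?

7

Track 17 May's weekday year by year (advancing +1, or +2 across a Feb 29):
  2093: Sun  2094: Mon (+1)  2095: Tue (+1)  2096: Thu (+2)  2097: Fri (+1)
  2098: Sat (+1) ✓  2099: Sun (+1)  2100: Mon (+1)  2101: Tue (+1)  2102: Wed (+1)
  2103: Thu (+1)  2104: Sat (+2) ✓  2105: Sun (+1)  2106: Mon (+1)  … (27 more years) …
  2134: Mon (+1)  2135: Tue (+1)  2136: Thu (+2)  2137: Fri (+1)  2138: Sat (+1) ✓
  2139: Sun (+1)  2140: Tue (+2)  2141: Wed (+1)  2142: Thu (+1)  2143: Fri (+1)
  2144: Sun (+2)  2145: Mon (+1)  2146: Tue (+1)  2147: Wed (+1)
Saturday years: 2098, 2104, 2110, 2121, 2127, 2132, 2138 — 7 in total.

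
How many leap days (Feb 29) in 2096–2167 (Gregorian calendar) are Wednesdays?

4

Leap years in 2096–2167: 17 of them.
Feb 29 weekday advances by 5 (mod 7) from one leap year to the next four years later (or differs when a century non-leap intervenes).
Leap-day weekdays: 2096:Wed✓ 2104:Fri 2108:Wed✓ 2112:Mon 2116:Sat 2120:Thu 2124:Tue 2128:Sun 2132:Fri 2136:Wed✓ 2140:Mon 2144:Sat 2148:Thu 2152:Tue 2156:Sun 2160:Fri 2164:Wed✓
Wednesday: 2096, 2108, 2136, 2164 → 4.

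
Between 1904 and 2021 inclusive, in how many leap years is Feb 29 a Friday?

Leap years in 1904–2021: 30 of them.
Feb 29 weekday advances by 5 (mod 7) from one leap year to the next four years later (or differs when a century non-leap intervenes).
Leap-day weekdays: 1904:Mon 1908:Sat 1912:Thu 1916:Tue 1920:Sun 1924:Fri✓ 1928:Wed 1932:Mon 1936:Sat 1940:Thu 1944:Tue 1948:Sun 1952:Fri✓ …(4 more)… 1972:Tue 1976:Sun 1980:Fri✓ 1984:Wed 1988:Mon 1992:Sat 1996:Thu 2000:Tue 2004:Sun 2008:Fri✓ 2012:Wed 2016:Mon 2020:Sat
Friday: 1924, 1952, 1980, 2008 → 4.

4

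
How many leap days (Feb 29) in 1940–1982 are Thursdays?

2

Leap years in 1940–1982: 11 of them.
Feb 29 weekday advances by 5 (mod 7) from one leap year to the next four years later (or differs when a century non-leap intervenes).
Leap-day weekdays: 1940:Thu✓ 1944:Tue 1948:Sun 1952:Fri 1956:Wed 1960:Mon 1964:Sat 1968:Thu✓ 1972:Tue 1976:Sun 1980:Fri
Thursday: 1940, 1968 → 2.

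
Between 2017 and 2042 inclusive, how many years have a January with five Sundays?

January has 31 days; it has five Sundays when Sunday falls among the first (month-length − 28) days — i.e. when January 1 is one of Sunday/Saturday/Friday.
January 1 by year: 2017:Sun✓ 2018:Mon 2019:Tue 2020:Wed 2021:Fri✓ 2022:Sat✓ 2023:Sun✓ 2024:Mon 2025:Wed 2026:Thu 2027:Fri✓ 2028:Sat✓ 2029:Mon 2030:Tue 2031:Wed 2032:Thu 2033:Sat✓ 2034:Sun✓ 2035:Mon 2036:Tue 2037:Thu 2038:Fri✓ 2039:Sat✓ 2040:Sun✓ 2041:Tue 2042:Wed
Years with five Sundays: 2017, 2021, 2022, 2023, 2027, 2028, 2033, 2034, 2038, 2039, 2040 → 11.

11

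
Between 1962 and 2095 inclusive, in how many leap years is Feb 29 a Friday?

Leap years in 1962–2095: 33 of them.
Feb 29 weekday advances by 5 (mod 7) from one leap year to the next four years later (or differs when a century non-leap intervenes).
Leap-day weekdays: 1964:Sat 1968:Thu 1972:Tue 1976:Sun 1980:Fri✓ 1984:Wed 1988:Mon 1992:Sat 1996:Thu 2000:Tue 2004:Sun 2008:Fri✓ 2012:Wed …(7 more)… 2044:Mon 2048:Sat 2052:Thu 2056:Tue 2060:Sun 2064:Fri✓ 2068:Wed 2072:Mon 2076:Sat 2080:Thu 2084:Tue 2088:Sun 2092:Fri✓
Friday: 1980, 2008, 2036, 2064, 2092 → 5.

5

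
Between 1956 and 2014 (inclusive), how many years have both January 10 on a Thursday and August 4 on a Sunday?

7

Check each year's weekday for January 10 and August 4:
  1956: Tue/Sat  1957: Thu/Sun ✓  1958: Fri/Mon  1959: Sat/Tue  1960: Sun/Thu  1961: Tue/Fri  1962: Wed/Sat  1963: Thu/Sun ✓  1964: Fri/Tue  1965: Sun/Wed  1966: Mon/Thu  1967: Tue/Fri  1968: Wed/Sun  1969: Fri/Mon  …(31 more)…  2001: Wed/Sat  2002: Thu/Sun ✓  2003: Fri/Mon  2004: Sat/Wed  2005: Mon/Thu  2006: Tue/Fri  2007: Wed/Sat  2008: Thu/Mon  2009: Sat/Tue  2010: Sun/Wed  2011: Mon/Thu  2012: Tue/Sat  2013: Thu/Sun ✓  2014: Fri/Mon
Both conditions hold in: 1957, 1963, 1974, 1985, 1991, 2002, 2013 — 7.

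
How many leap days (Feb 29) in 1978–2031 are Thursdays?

2

Leap years in 1978–2031: 13 of them.
Feb 29 weekday advances by 5 (mod 7) from one leap year to the next four years later (or differs when a century non-leap intervenes).
Leap-day weekdays: 1980:Fri 1984:Wed 1988:Mon 1992:Sat 1996:Thu✓ 2000:Tue 2004:Sun 2008:Fri 2012:Wed 2016:Mon 2020:Sat 2024:Thu✓ 2028:Tue
Thursday: 1996, 2024 → 2.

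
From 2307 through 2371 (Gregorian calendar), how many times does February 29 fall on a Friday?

Leap years in 2307–2371: 16 of them.
Feb 29 weekday advances by 5 (mod 7) from one leap year to the next four years later (or differs when a century non-leap intervenes).
Leap-day weekdays: 2308:Sat 2312:Thu 2316:Tue 2320:Sun 2324:Fri✓ 2328:Wed 2332:Mon 2336:Sat 2340:Thu 2344:Tue 2348:Sun 2352:Fri✓ 2356:Wed 2360:Mon 2364:Sat 2368:Thu
Friday: 2324, 2352 → 2.

2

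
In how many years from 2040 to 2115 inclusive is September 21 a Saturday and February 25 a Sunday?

Check each year's weekday for September 21 and February 25:
  2040: Fri/Sat  2041: Sat/Mon  2042: Sun/Tue  2043: Mon/Wed  2044: Wed/Thu  2045: Thu/Sat  2046: Fri/Sun  2047: Sat/Mon  2048: Mon/Tue  2049: Tue/Thu  2050: Wed/Fri  2051: Thu/Sat  2052: Sat/Sun ✓  2053: Sun/Tue  …(48 more)…  2102: Thu/Sat  2103: Fri/Sun  2104: Sun/Mon  2105: Mon/Wed  2106: Tue/Thu  2107: Wed/Fri  2108: Fri/Sat  2109: Sat/Mon  2110: Sun/Tue  2111: Mon/Wed  2112: Wed/Thu  2113: Thu/Sat  2114: Fri/Sun  2115: Sat/Mon
Both conditions hold in: 2052, 2080 — 2.

2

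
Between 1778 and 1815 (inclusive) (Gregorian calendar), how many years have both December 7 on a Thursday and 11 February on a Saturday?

Check each year's weekday for December 7 and 11 February:
  1778: Mon/Wed  1779: Tue/Thu  1780: Thu/Fri  1781: Fri/Sun  1782: Sat/Mon  1783: Sun/Tue  1784: Tue/Wed  1785: Wed/Fri  1786: Thu/Sat ✓  1787: Fri/Sun  1788: Sun/Mon  1789: Mon/Wed  1790: Tue/Thu  1791: Wed/Fri  …(10 more)…  1802: Tue/Thu  1803: Wed/Fri  1804: Fri/Sat  1805: Sat/Mon  1806: Sun/Tue  1807: Mon/Wed  1808: Wed/Thu  1809: Thu/Sat ✓  1810: Fri/Sun  1811: Sat/Mon  1812: Mon/Tue  1813: Tue/Thu  1814: Wed/Fri  1815: Thu/Sat ✓
Both conditions hold in: 1786, 1797, 1809, 1815 — 4.

4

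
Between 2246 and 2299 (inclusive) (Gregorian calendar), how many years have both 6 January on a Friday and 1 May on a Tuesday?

2

Check each year's weekday for 6 January and 1 May:
  2246: Tue/Fri  2247: Wed/Sat  2248: Thu/Mon  2249: Sat/Tue  2250: Sun/Wed  2251: Mon/Thu  2252: Tue/Sat  2253: Thu/Sun  2254: Fri/Mon  2255: Sat/Tue  2256: Sun/Thu  2257: Tue/Fri  2258: Wed/Sat  2259: Thu/Sun  …(26 more)…  2286: Wed/Sat  2287: Thu/Sun  2288: Fri/Tue ✓  2289: Sun/Wed  2290: Mon/Thu  2291: Tue/Fri  2292: Wed/Sun  2293: Fri/Mon  2294: Sat/Tue  2295: Sun/Wed  2296: Mon/Fri  2297: Wed/Sat  2298: Thu/Sun  2299: Fri/Mon
Both conditions hold in: 2260, 2288 — 2.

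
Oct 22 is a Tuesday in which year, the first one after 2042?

From one year to the next, a fixed date's weekday advances by 1, or by 2 when a Feb 29 lies between the two dates.
2042: October 22 is Wednesday.
2043: Thursday (+1)
2044: Saturday (+2)
2045: Sunday (+1)
2046: Monday (+1)
2047: Tuesday (+1)
Oct 22 falls on a Tuesday in 2047.

2047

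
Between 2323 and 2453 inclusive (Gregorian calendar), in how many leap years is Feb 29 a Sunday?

4

Leap years in 2323–2453: 33 of them.
Feb 29 weekday advances by 5 (mod 7) from one leap year to the next four years later (or differs when a century non-leap intervenes).
Leap-day weekdays: 2324:Fri 2328:Wed 2332:Mon 2336:Sat 2340:Thu 2344:Tue 2348:Sun✓ 2352:Fri 2356:Wed 2360:Mon 2364:Sat 2368:Thu 2372:Tue …(7 more)… 2404:Sun✓ 2408:Fri 2412:Wed 2416:Mon 2420:Sat 2424:Thu 2428:Tue 2432:Sun✓ 2436:Fri 2440:Wed 2444:Mon 2448:Sat 2452:Thu
Sunday: 2348, 2376, 2404, 2432 → 4.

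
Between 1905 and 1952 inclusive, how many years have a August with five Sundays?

20

August has 31 days; it has five Sundays when Sunday falls among the first (month-length − 28) days — i.e. when August 1 is one of Sunday/Saturday/Friday.
August 1 by year: 1905:Tue 1906:Wed 1907:Thu 1908:Sat✓ 1909:Sun✓ 1910:Mon 1911:Tue 1912:Thu 1913:Fri✓ 1914:Sat✓ 1915:Sun✓ 1916:Tue 1917:Wed 1918:Thu 1919:Fri✓ …(18 more)… 1938:Mon 1939:Tue 1940:Thu 1941:Fri✓ 1942:Sat✓ 1943:Sun✓ 1944:Tue 1945:Wed 1946:Thu 1947:Fri✓ 1948:Sun✓ 1949:Mon 1950:Tue 1951:Wed 1952:Fri✓
Years with five Sundays: 1908, 1909, 1913, 1914, 1915, 1919, 1920, 1924, 1925, 1926, 1930, 1931, 1936, 1937, 1941, 1942, 1943, 1947, 1948, 1952 → 20.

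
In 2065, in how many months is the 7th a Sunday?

1

Check the 7th of each month of 2065: Jan 7: Wed, Feb 7: Sat, Mar 7: Sat, Apr 7: Tue, May 7: Thu, Jun 7: Sun, Jul 7: Tue, Aug 7: Fri, Sep 7: Mon, Oct 7: Wed, Nov 7: Sat, Dec 7: Mon.
Sunday occurs in June — 1 month.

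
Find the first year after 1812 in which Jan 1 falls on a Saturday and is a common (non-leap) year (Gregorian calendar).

Jan 1 advances by 2 weekdays after a leap year and by 1 after a common year.
1812: Jan 1 is Wednesday (leap).
1813: Friday
1814: Saturday
1814 begins on a Saturday and is a common year.

1814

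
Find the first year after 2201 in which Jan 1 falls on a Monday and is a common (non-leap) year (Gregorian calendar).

2210

Jan 1 advances by 2 weekdays after a leap year and by 1 after a common year.
2201: Jan 1 is Thursday.
2202: Friday
2203: Saturday
2204: Sunday (leap)
2205: Tuesday
2206: Wednesday
2207: Thursday
2208: Friday (leap)
2209: Sunday
2210: Monday
2210 begins on a Monday and is a common year.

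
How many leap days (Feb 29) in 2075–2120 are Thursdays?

2

Leap years in 2075–2120: 11 of them.
Feb 29 weekday advances by 5 (mod 7) from one leap year to the next four years later (or differs when a century non-leap intervenes).
Leap-day weekdays: 2076:Sat 2080:Thu✓ 2084:Tue 2088:Sun 2092:Fri 2096:Wed 2104:Fri 2108:Wed 2112:Mon 2116:Sat 2120:Thu✓
Thursday: 2080, 2120 → 2.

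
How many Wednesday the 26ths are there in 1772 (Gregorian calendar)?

Check the 26th of each month of 1772: Jan 26: Sun, Feb 26: Wed, Mar 26: Thu, Apr 26: Sun, May 26: Tue, Jun 26: Fri, Jul 26: Sun, Aug 26: Wed, Sep 26: Sat, Oct 26: Mon, Nov 26: Thu, Dec 26: Sat.
Wednesday occurs in February, August — 2 months.

2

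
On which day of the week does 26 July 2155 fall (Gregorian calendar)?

Saturday

January 1, 2155 is a Wednesday.
July 26 is day 207 of the year, i.e. 206 days after Jan 1.
206 mod 7 = 3, so advance 3 weekdays from Wednesday: Saturday.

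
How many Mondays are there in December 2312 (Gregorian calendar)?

5

December 2312 has 31 days and begins on Sunday.
The first Monday is December 2.
Mondays fall on 2, 9, 16, 23, 30 — that's 5.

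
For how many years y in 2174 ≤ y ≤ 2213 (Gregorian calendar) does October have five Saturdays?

October has 31 days; it has five Saturdays when Saturday falls among the first (month-length − 28) days — i.e. when October 1 is one of Saturday/Friday/Thursday.
October 1 by year: 2174:Sat✓ 2175:Sun 2176:Tue 2177:Wed 2178:Thu✓ 2179:Fri✓ 2180:Sun 2181:Mon 2182:Tue 2183:Wed 2184:Fri✓ 2185:Sat✓ 2186:Sun 2187:Mon 2188:Wed …(10 more)… 2199:Tue 2200:Wed 2201:Thu✓ 2202:Fri✓ 2203:Sat✓ 2204:Mon 2205:Tue 2206:Wed 2207:Thu✓ 2208:Sat✓ 2209:Sun 2210:Mon 2211:Tue 2212:Thu✓ 2213:Fri✓
Years with five Saturdays: 2174, 2178, 2179, 2184, 2185, 2189, 2190, 2191, 2195, 2196, 2201, 2202, 2203, 2207, 2208, 2212, 2213 → 17.

17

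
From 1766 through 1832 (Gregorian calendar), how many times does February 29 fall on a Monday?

Leap years in 1766–1832: 16 of them.
Feb 29 weekday advances by 5 (mod 7) from one leap year to the next four years later (or differs when a century non-leap intervenes).
Leap-day weekdays: 1768:Mon✓ 1772:Sat 1776:Thu 1780:Tue 1784:Sun 1788:Fri 1792:Wed 1796:Mon✓ 1804:Wed 1808:Mon✓ 1812:Sat 1816:Thu 1820:Tue 1824:Sun 1828:Fri 1832:Wed
Monday: 1768, 1796, 1808 → 3.

3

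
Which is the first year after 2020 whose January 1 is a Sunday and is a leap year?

Jan 1 advances by 2 weekdays after a leap year and by 1 after a common year.
2020: Jan 1 is Wednesday (leap).
2021: Friday
2022: Saturday
2023: Sunday
2024: Monday (leap)
2025: Wednesday
2026: Thursday
2027: Friday
2028: Saturday (leap)
2029: Monday
2030: Tuesday
2031: Wednesday
2032: Thursday (leap)
2033: Saturday
2034: Sunday
2035: Monday
2036: Tuesday (leap)
2037: Thursday
2038: Friday
2039: Saturday
2040: Sunday (leap)
2040 begins on a Sunday and is a leap year.

2040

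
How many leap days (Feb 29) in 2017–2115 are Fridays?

4

Leap years in 2017–2115: 23 of them.
Feb 29 weekday advances by 5 (mod 7) from one leap year to the next four years later (or differs when a century non-leap intervenes).
Leap-day weekdays: 2020:Sat 2024:Thu 2028:Tue 2032:Sun 2036:Fri✓ 2040:Wed 2044:Mon 2048:Sat 2052:Thu 2056:Tue 2060:Sun 2064:Fri✓ 2068:Wed 2072:Mon 2076:Sat 2080:Thu 2084:Tue 2088:Sun 2092:Fri✓ 2096:Wed 2104:Fri✓ 2108:Wed 2112:Mon
Friday: 2036, 2064, 2092, 2104 → 4.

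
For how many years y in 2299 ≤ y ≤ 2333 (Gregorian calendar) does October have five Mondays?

16

October has 31 days; it has five Mondays when Monday falls among the first (month-length − 28) days — i.e. when October 1 is one of Monday/Sunday/Saturday.
October 1 by year: 2299:Sun✓ 2300:Mon✓ 2301:Tue 2302:Wed 2303:Thu 2304:Sat✓ 2305:Sun✓ 2306:Mon✓ 2307:Tue 2308:Thu 2309:Fri 2310:Sat✓ 2311:Sun✓ 2312:Tue 2313:Wed …(5 more)… 2319:Wed 2320:Fri 2321:Sat✓ 2322:Sun✓ 2323:Mon✓ 2324:Wed 2325:Thu 2326:Fri 2327:Sat✓ 2328:Mon✓ 2329:Tue 2330:Wed 2331:Thu 2332:Sat✓ 2333:Sun✓
Years with five Mondays: 2299, 2300, 2304, 2305, 2306, 2310, 2311, 2316, 2317, 2321, 2322, 2323, 2327, 2328, 2332, 2333 → 16.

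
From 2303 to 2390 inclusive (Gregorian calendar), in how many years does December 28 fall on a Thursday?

Track December 28's weekday year by year (advancing +1, or +2 across a Feb 29):
  2303: Mon  2304: Wed (+2)  2305: Thu (+1) ✓  2306: Fri (+1)  2307: Sat (+1)
  2308: Mon (+2)  2309: Tue (+1)  2310: Wed (+1)  2311: Thu (+1) ✓  2312: Sat (+2)
  2313: Sun (+1)  2314: Mon (+1)  2315: Tue (+1)  2316: Thu (+2) ✓  … (60 more years) …
  2377: Wed (+1)  2378: Thu (+1) ✓  2379: Fri (+1)  2380: Sun (+2)  2381: Mon (+1)
  2382: Tue (+1)  2383: Wed (+1)  2384: Fri (+2)  2385: Sat (+1)  2386: Sun (+1)
  2387: Mon (+1)  2388: Wed (+2)  2389: Thu (+1) ✓  2390: Fri (+1)
Thursday years: 2305, 2311, 2316, 2322, 2333, 2339, 2344, 2350, 2361, 2367, 2372, 2378, 2389 — 13 in total.

13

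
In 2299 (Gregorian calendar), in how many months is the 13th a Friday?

Check the 13th of each month of 2299: Jan 13: Fri, Feb 13: Mon, Mar 13: Mon, Apr 13: Thu, May 13: Sat, Jun 13: Tue, Jul 13: Thu, Aug 13: Sun, Sep 13: Wed, Oct 13: Fri, Nov 13: Mon, Dec 13: Wed.
Friday occurs in January, October — 2 months.

2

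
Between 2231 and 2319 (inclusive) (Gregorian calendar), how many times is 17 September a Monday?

Track 17 September's weekday year by year (advancing +1, or +2 across a Feb 29):
  2231: Sat  2232: Mon (+2) ✓  2233: Tue (+1)  2234: Wed (+1)  2235: Thu (+1)
  2236: Sat (+2)  2237: Sun (+1)  2238: Mon (+1) ✓  2239: Tue (+1)  2240: Thu (+2)
  2241: Fri (+1)  2242: Sat (+1)  2243: Sun (+1)  2244: Tue (+2)  … (61 more years) …
  2306: Mon (+1) ✓  2307: Tue (+1)  2308: Thu (+2)  2309: Fri (+1)  2310: Sat (+1)
  2311: Sun (+1)  2312: Tue (+2)  2313: Wed (+1)  2314: Thu (+1)  2315: Fri (+1)
  2316: Sun (+2)  2317: Mon (+1) ✓  2318: Tue (+1)  2319: Wed (+1)
Monday years: 2232, 2238, 2249, 2255, 2260, 2266, 2277, 2283, 2288, 2294, 2300, 2306, 2317 — 13 in total.

13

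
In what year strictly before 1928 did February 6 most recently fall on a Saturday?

From one year to the next, a fixed date's weekday advances by 1, or by 2 when a Feb 29 lies between the two dates.
1928: February 6 is Monday.
1927: Sunday (−1)
1926: Saturday (−1)
February 6 falls on a Saturday in 1926.

1926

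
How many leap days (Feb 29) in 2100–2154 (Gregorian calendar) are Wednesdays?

2

Leap years in 2100–2154: 13 of them.
Feb 29 weekday advances by 5 (mod 7) from one leap year to the next four years later (or differs when a century non-leap intervenes).
Leap-day weekdays: 2104:Fri 2108:Wed✓ 2112:Mon 2116:Sat 2120:Thu 2124:Tue 2128:Sun 2132:Fri 2136:Wed✓ 2140:Mon 2144:Sat 2148:Thu 2152:Tue
Wednesday: 2108, 2136 → 2.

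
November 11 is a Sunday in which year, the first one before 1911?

1906

From one year to the next, a fixed date's weekday advances by 1, or by 2 when a Feb 29 lies between the two dates.
1911: November 11 is Saturday.
1910: Friday (−1)
1909: Thursday (−1)
1908: Wednesday (−1)
1907: Monday (−2)
1906: Sunday (−1)
November 11 falls on a Sunday in 1906.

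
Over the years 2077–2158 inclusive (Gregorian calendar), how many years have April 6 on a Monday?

11

Track April 6's weekday year by year (advancing +1, or +2 across a Feb 29):
  2077: Tue  2078: Wed (+1)  2079: Thu (+1)  2080: Sat (+2)  2081: Sun (+1)
  2082: Mon (+1) ✓  2083: Tue (+1)  2084: Thu (+2)  2085: Fri (+1)  2086: Sat (+1)
  2087: Sun (+1)  2088: Tue (+2)  2089: Wed (+1)  2090: Thu (+1)  … (54 more years) …
  2145: Tue (+1)  2146: Wed (+1)  2147: Thu (+1)  2148: Sat (+2)  2149: Sun (+1)
  2150: Mon (+1) ✓  2151: Tue (+1)  2152: Thu (+2)  2153: Fri (+1)  2154: Sat (+1)
  2155: Sun (+1)  2156: Tue (+2)  2157: Wed (+1)  2158: Thu (+1)
Monday years: 2082, 2093, 2099, 2105, 2111, 2116, 2122, 2133, 2139, 2144, 2150 — 11 in total.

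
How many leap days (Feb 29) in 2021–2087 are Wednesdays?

Leap years in 2021–2087: 16 of them.
Feb 29 weekday advances by 5 (mod 7) from one leap year to the next four years later (or differs when a century non-leap intervenes).
Leap-day weekdays: 2024:Thu 2028:Tue 2032:Sun 2036:Fri 2040:Wed✓ 2044:Mon 2048:Sat 2052:Thu 2056:Tue 2060:Sun 2064:Fri 2068:Wed✓ 2072:Mon 2076:Sat 2080:Thu 2084:Tue
Wednesday: 2040, 2068 → 2.

2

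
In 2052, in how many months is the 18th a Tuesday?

1

Check the 18th of each month of 2052: Jan 18: Thu, Feb 18: Sun, Mar 18: Mon, Apr 18: Thu, May 18: Sat, Jun 18: Tue, Jul 18: Thu, Aug 18: Sun, Sep 18: Wed, Oct 18: Fri, Nov 18: Mon, Dec 18: Wed.
Tuesday occurs in June — 1 month.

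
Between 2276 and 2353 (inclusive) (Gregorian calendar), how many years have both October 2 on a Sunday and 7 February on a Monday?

8

Check each year's weekday for October 2 and 7 February:
  2276: Mon/Mon  2277: Tue/Wed  2278: Wed/Thu  2279: Thu/Fri  2280: Sat/Sat  2281: Sun/Mon ✓  2282: Mon/Tue  2283: Tue/Wed  2284: Thu/Thu  2285: Fri/Sat  2286: Sat/Sun  2287: Sun/Mon ✓  2288: Tue/Tue  2289: Wed/Thu  …(50 more)…  2340: Wed/Wed  2341: Thu/Fri  2342: Fri/Sat  2343: Sat/Sun  2344: Mon/Mon  2345: Tue/Wed  2346: Wed/Thu  2347: Thu/Fri  2348: Sat/Sat  2349: Sun/Mon ✓  2350: Mon/Tue  2351: Tue/Wed  2352: Thu/Thu  2353: Fri/Sat
Both conditions hold in: 2281, 2287, 2298, 2310, 2321, 2327, 2338, 2349 — 8.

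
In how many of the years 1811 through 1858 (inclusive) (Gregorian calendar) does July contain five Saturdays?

July has 31 days; it has five Saturdays when Saturday falls among the first (month-length − 28) days — i.e. when July 1 is one of Saturday/Friday/Thursday.
July 1 by year: 1811:Mon 1812:Wed 1813:Thu✓ 1814:Fri✓ 1815:Sat✓ 1816:Mon 1817:Tue 1818:Wed 1819:Thu✓ 1820:Sat✓ 1821:Sun 1822:Mon 1823:Tue 1824:Thu✓ 1825:Fri✓ …(18 more)… 1844:Mon 1845:Tue 1846:Wed 1847:Thu✓ 1848:Sat✓ 1849:Sun 1850:Mon 1851:Tue 1852:Thu✓ 1853:Fri✓ 1854:Sat✓ 1855:Sun 1856:Tue 1857:Wed 1858:Thu✓
Years with five Saturdays: 1813, 1814, 1815, 1819, 1820, 1824, 1825, 1826, 1830, 1831, 1836, 1837, 1841, 1842, 1843, 1847, 1848, 1852, 1853, 1854, 1858 → 21.

21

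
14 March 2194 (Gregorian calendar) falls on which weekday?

Friday

January 1, 2194 is a Wednesday.
March 14 is day 73 of the year, i.e. 72 days after Jan 1.
72 mod 7 = 2, so advance 2 weekdays from Wednesday: Friday.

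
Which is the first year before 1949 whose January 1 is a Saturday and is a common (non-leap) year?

Jan 1 advances by 2 weekdays after a leap year and by 1 after a common year.
1949: Jan 1 is Saturday.
1948: Thursday (leap)
1947: Wednesday
1946: Tuesday
1945: Monday
1944: Saturday (leap)
1943: Friday
1942: Thursday
1941: Wednesday
1940: Monday (leap)
1939: Sunday
1938: Saturday
1938 begins on a Saturday and is a common year.

1938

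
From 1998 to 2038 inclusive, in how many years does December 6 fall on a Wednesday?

Track December 6's weekday year by year (advancing +1, or +2 across a Feb 29):
  1998: Sun  1999: Mon (+1)  2000: Wed (+2) ✓  2001: Thu (+1)  2002: Fri (+1)
  2003: Sat (+1)  2004: Mon (+2)  2005: Tue (+1)  2006: Wed (+1) ✓  2007: Thu (+1)
  2008: Sat (+2)  2009: Sun (+1)  2010: Mon (+1)  2011: Tue (+1)  … (13 more years) …
  2025: Sat (+1)  2026: Sun (+1)  2027: Mon (+1)  2028: Wed (+2) ✓  2029: Thu (+1)
  2030: Fri (+1)  2031: Sat (+1)  2032: Mon (+2)  2033: Tue (+1)  2034: Wed (+1) ✓
  2035: Thu (+1)  2036: Sat (+2)  2037: Sun (+1)  2038: Mon (+1)
Wednesday years: 2000, 2006, 2017, 2023, 2028, 2034 — 6 in total.

6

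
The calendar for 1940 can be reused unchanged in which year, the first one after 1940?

Two years share a calendar iff Jan 1 falls on the same weekday and both are leap or both are common. 1940: Jan 1 is Monday, leap year.
1941: Jan 1 Wednesday, common
1942: Jan 1 Thursday, common
1943: Jan 1 Friday, common
1944: Jan 1 Saturday, leap
1945: Jan 1 Monday, common
1946: Jan 1 Tuesday, common
1947: Jan 1 Wednesday, common
1948: Jan 1 Thursday, leap
1949: Jan 1 Saturday, common
1950: Jan 1 Sunday, common
1951: Jan 1 Monday, common
1952: Jan 1 Tuesday, leap
1953: Jan 1 Thursday, common
1954: Jan 1 Friday, common
1955: Jan 1 Saturday, common
1956: Jan 1 Sunday, leap
1957: Jan 1 Tuesday, common
1958: Jan 1 Wednesday, common
1959: Jan 1 Thursday, common
1960: Jan 1 Friday, leap
1961: Jan 1 Sunday, common
1962: Jan 1 Monday, common
1963: Jan 1 Tuesday, common
1964: Jan 1 Wednesday, leap
1965: Jan 1 Friday, common
1966: Jan 1 Saturday, common
1967: Jan 1 Sunday, common
1968: Jan 1 Monday, leap
1968 matches on both conditions.

1968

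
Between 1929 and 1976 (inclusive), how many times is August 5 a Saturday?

7

Track August 5's weekday year by year (advancing +1, or +2 across a Feb 29):
  1929: Mon  1930: Tue (+1)  1931: Wed (+1)  1932: Fri (+2)  1933: Sat (+1) ✓
  1934: Sun (+1)  1935: Mon (+1)  1936: Wed (+2)  1937: Thu (+1)  1938: Fri (+1)
  1939: Sat (+1) ✓  1940: Mon (+2)  1941: Tue (+1)  1942: Wed (+1)  … (20 more years) …
  1963: Mon (+1)  1964: Wed (+2)  1965: Thu (+1)  1966: Fri (+1)  1967: Sat (+1) ✓
  1968: Mon (+2)  1969: Tue (+1)  1970: Wed (+1)  1971: Thu (+1)  1972: Sat (+2) ✓
  1973: Sun (+1)  1974: Mon (+1)  1975: Tue (+1)  1976: Thu (+2)
Saturday years: 1933, 1939, 1944, 1950, 1961, 1967, 1972 — 7 in total.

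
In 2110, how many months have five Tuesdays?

A month of length L has five Tuesdays iff its first Tuesday is on day ≤ L−28 (so day 1–3 in a 31-day month, 1–2 in a 30-day month, day 1 in a leap February).
Checking each month of 2110: Jan starts Wed (31d); Feb starts Sat (28d); Mar starts Sat (31d); Apr starts Tue (30d) ✓; May starts Thu (31d); Jun starts Sun (30d); Jul starts Tue (31d) ✓; Aug starts Fri (31d); Sep starts Mon (30d) ✓; Oct starts Wed (31d); Nov starts Sat (30d); Dec starts Mon (31d) ✓.
Five-Tuesday months: April, July, September, December → 4.

4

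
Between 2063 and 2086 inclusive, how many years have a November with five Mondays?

7

November has 30 days; it has five Mondays when Monday falls among the first (month-length − 28) days — i.e. when November 1 is one of Monday/Sunday.
November 1 by year: 2063:Thu 2064:Sat 2065:Sun✓ 2066:Mon✓ 2067:Tue 2068:Thu 2069:Fri 2070:Sat 2071:Sun✓ 2072:Tue 2073:Wed 2074:Thu 2075:Fri 2076:Sun✓ 2077:Mon✓ 2078:Tue 2079:Wed 2080:Fri 2081:Sat 2082:Sun✓ 2083:Mon✓ 2084:Wed 2085:Thu 2086:Fri
Years with five Mondays: 2065, 2066, 2071, 2076, 2077, 2082, 2083 → 7.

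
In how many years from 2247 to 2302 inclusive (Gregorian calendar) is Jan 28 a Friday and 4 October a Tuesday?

6

Check each year's weekday for Jan 28 and 4 October:
  2247: Thu/Mon  2248: Fri/Wed  2249: Sun/Thu  2250: Mon/Fri  2251: Tue/Sat  2252: Wed/Mon  2253: Fri/Tue ✓  2254: Sat/Wed  2255: Sun/Thu  2256: Mon/Sat  2257: Wed/Sun  2258: Thu/Mon  2259: Fri/Tue ✓  2260: Sat/Thu  …(28 more)…  2289: Mon/Fri  2290: Tue/Sat  2291: Wed/Sun  2292: Thu/Tue  2293: Sat/Wed  2294: Sun/Thu  2295: Mon/Fri  2296: Tue/Sun  2297: Thu/Mon  2298: Fri/Tue ✓  2299: Sat/Wed  2300: Sun/Thu  2301: Mon/Fri  2302: Tue/Sat
Both conditions hold in: 2253, 2259, 2270, 2281, 2287, 2298 — 6.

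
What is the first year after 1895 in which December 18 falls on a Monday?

1899

From one year to the next, a fixed date's weekday advances by 1, or by 2 when a Feb 29 lies between the two dates.
1895: December 18 is Wednesday.
1896: Friday (+2)
1897: Saturday (+1)
1898: Sunday (+1)
1899: Monday (+1)
December 18 falls on a Monday in 1899.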